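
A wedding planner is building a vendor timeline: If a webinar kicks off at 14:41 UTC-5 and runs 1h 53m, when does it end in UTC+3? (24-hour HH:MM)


Start: 14:41 in UTC-5
Step 1 - add duration:
  minutes: 41 + 53 = 94 (carry 1h)
  hours: 14 + 1 + 1 = 16
  end in UTC-5: 16:34
Step 2 - convert UTC-5 -> UTC+3:
  offset difference: 3 - (-5) = 8 hours
  16 + (8) = 24 -> mod 24 = 0
Result: 00:34 in UTC+3

00:34


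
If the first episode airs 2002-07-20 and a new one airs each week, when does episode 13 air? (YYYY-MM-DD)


First occurrence: 2002-07-20 (occurrence 1)
Each occurrence is 7 days after the previous.
Occurrence 13 is 12 weeks after the first.
12 weeks = 84 days
2002-07-20 + 84 days = 2002-10-12

2002-10-12


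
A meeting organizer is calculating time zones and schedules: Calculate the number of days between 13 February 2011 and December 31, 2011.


Start: February 13, 2011
End: December 31, 2011
Days left in February: 15
March: 31
April: 30
May: 31
June: 30
... plus remaining months
Sum of remaining months: 306
Total: 15 + 306 = 321

321


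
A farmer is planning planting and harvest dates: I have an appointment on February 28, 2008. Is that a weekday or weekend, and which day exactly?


Date: 2008-02-28
January 1, 2008 is a Tuesday
Day of year: 59
Offset from Jan 1: 58 days
58 mod 7 = 2
Result: Thursday

Thursday


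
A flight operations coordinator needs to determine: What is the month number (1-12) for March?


Calendar month order:
2. February
3. March <--
4. April
March is month number 3

3


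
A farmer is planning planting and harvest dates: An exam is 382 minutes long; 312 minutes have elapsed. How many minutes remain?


Total budget: 382 minutes
Time used: 312 minutes
Remaining: 382 - 312 = 70 minutes
Percent used: 81.7%
Percent remaining: 18.3%

70


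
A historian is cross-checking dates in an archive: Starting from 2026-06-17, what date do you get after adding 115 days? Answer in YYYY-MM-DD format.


Start: 2026-06-17
Adding 115 days
Days remaining in June: 13
After June: 102 days still to add
July 2026: 31 days, 71 remaining
August 2026: 31 days, 40 remaining
September 2026: 30 days, 10 remaining
October 2026 has 31 days, need 10
Result: 2026-10-10

2026-10-10


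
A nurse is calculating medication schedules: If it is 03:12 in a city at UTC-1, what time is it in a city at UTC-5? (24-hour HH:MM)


Local time: 03:12 at UTC-1 (offset -1h)
Target zone: UTC-5 (offset -5h)
Difference: -5 - (-1) = -4 hours
Calculation: 3 + (-4) = -1
Wraparound: (-1) mod 24 = 23
Result: 23:12

23:12


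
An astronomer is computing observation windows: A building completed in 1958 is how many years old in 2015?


Birth year: 1958
Current year: 2015
Age = current year - birth year
Age = 2015 - 1958 = 57

57


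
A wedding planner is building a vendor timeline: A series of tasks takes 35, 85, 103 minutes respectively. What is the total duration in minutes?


Durations: 35, 85, 103
Running sum: 35
+ 85 = 120
+ 103 = 223
Total duration: 223 minutes
That is 3 hours and 43 minutes

223


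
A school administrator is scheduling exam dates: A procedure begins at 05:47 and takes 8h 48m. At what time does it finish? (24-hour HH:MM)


Start time: 05:47
Adding: 8 hours 48 minutes
Minutes: 47 + 48 = 95
Minute overflow: 95 >= 60, so carry 1 hour, minutes = 35
Hours: 5 + 8 + 1 = 14
Result: 14:35

14:35


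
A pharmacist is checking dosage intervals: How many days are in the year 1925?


Year: 1925
Check leap year rules:
Divisible by 4? No
1925 is not a leap year
Days: 365

365


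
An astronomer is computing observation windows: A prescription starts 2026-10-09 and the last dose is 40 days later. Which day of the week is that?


Start: 2026-10-09 (Friday)
Step 1 - find target date: add 40 days
  2026-10-09 + 40 days = 2026-11-18
Step 2 - day of week:
  40 mod 7 = 5
  Friday + 5 days -> Wednesday
Result: Wednesday (2026-11-18)

Wednesday


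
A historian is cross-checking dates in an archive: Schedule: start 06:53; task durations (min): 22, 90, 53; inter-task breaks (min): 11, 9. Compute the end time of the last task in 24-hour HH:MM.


Start: 06:53 = 413 min from midnight
  after task 1 (22 min): 07:15
  after break (11 min): 07:26
  after task 2 (90 min): 08:56
  after break (9 min): 09:05
  after task 3 (53 min): 09:58
Total elapsed: 185 minutes
End time: 09:58

09:58


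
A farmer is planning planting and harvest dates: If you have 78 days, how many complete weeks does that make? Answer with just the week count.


Total days: 78
Days per week: 7
Division: 78 / 7 = 11 remainder 1
Complete weeks: 11
Remaining days: 1

11


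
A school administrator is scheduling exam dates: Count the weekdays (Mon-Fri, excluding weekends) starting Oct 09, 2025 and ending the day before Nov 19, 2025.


Start: 2025-10-09 (Thursday)
End (exclusive): 2025-11-19 (Wednesday)
Total calendar days: 41
Full weeks: 41 // 7 = 5 -> 25 weekdays
Remaining 6 days starting on Thursday:
  Thu(w), Fri(w), Sat(-), Sun(-), Mon(w), Tue(w) -> 4 weekdays
Total business days: 25 + 4 = 29

29


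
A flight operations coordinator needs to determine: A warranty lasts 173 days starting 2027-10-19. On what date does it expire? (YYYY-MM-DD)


Start: 2027-10-19
Adding 173 days
Days remaining in October: 12
After October: 161 days still to add
November 2027: 30 days, 131 remaining
December 2027: 31 days, 100 remaining
January 2028: 31 days, 69 remaining
February 2028: 29 days, 40 remaining
Result: 2028-04-09

2028-04-09


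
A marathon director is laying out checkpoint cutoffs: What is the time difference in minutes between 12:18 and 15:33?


Start time: 12:18 = 738 minutes from midnight
End time: 15:33 = 933 minutes from midnight
Difference: 933 - 738 = 195 minutes
That is 3 hours and 15 minutes

195


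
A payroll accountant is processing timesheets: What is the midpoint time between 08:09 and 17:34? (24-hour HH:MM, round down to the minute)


Start time: 08:09 = 489 minutes from midnight
End time: 17:34 = 1054 minutes from midnight
Sum: 489 + 1054 = 1543
Midpoint: 1543 / 2 = 771 minutes
Convert: 771 / 60 = 12 hours, 51 minutes
Result: 12:51

12:51


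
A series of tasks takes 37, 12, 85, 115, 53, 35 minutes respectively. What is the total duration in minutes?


Durations: 37, 12, 85, 115, 53, 35
Running sum: 37
+ 12 = 49
+ 85 = 134
+ 115 = 249
+ 53 = 302
+ 35 = 337
Total duration: 337 minutes
That is 5 hours and 37 minutes

337


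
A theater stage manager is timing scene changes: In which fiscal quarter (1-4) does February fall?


Month: February (month 2)
Q1: January-March (months 1-3)
Q2: April-June (months 4-6)
Q3: July-September (months 7-9)
Q4: October-December (months 10-12)
Month 2 falls in Q1

1


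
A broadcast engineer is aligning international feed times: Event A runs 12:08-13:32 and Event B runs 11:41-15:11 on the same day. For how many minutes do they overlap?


Interval A: [728, 812] minutes from midnight
Interval B: [701, 911] minutes from midnight
Overlap start = max(728, 701) = 728
Overlap end = min(812, 911) = 812
Overlap = 812 - 728 = 84 minutes

84


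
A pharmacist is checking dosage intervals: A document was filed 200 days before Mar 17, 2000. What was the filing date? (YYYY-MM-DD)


Start: 2000-03-17
Subtracting 200 days
Days already passed in March: 17
After going back through March: 183 more days to subtract
February 2000: 29 days, 154 remaining
January 2000: 31 days, 123 remaining
December 1999: 31 days, 92 remaining
November 1999: 30 days, 62 remaining
Result: 1999-08-30

1999-08-30


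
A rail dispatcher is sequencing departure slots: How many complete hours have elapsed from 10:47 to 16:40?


Start: 10:47
End: 16:40
Hour difference: 16 - 10 = 6 hours
Minute difference: 40 - 47 = -7 minutes
Total minutes: 353
Complete hours: 353 / 60 = 5 (remainder 53)

5


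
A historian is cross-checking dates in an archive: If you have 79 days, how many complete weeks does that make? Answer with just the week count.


Total days: 79
Days per week: 7
Division: 79 / 7 = 11 remainder 2
Complete weeks: 11
Remaining days: 2

11


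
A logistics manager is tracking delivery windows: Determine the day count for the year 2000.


Year: 2000
Check leap year rules:
Divisible by 4? Yes
Divisible by 100? Yes
Divisible by 400? Yes
2000 is a leap year
Days: 366

366


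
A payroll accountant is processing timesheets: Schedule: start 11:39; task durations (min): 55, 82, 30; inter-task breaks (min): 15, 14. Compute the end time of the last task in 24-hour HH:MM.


Start: 11:39 = 699 min from midnight
  after task 1 (55 min): 12:34
  after break (15 min): 12:49
  after task 2 (82 min): 14:11
  after break (14 min): 14:25
  after task 3 (30 min): 14:55
Total elapsed: 196 minutes
End time: 14:55

14:55


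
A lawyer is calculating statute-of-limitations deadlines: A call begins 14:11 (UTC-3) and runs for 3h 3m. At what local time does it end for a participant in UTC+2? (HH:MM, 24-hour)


Start: 14:11 in UTC-3
Step 1 - add duration:
  minutes: 11 + 3 = 14
  hours: 14 + 3 + 0 = 17
  end in UTC-3: 17:14
Step 2 - convert UTC-3 -> UTC+2:
  offset difference: 2 - (-3) = 5 hours
  17 + (5) = 22 -> mod 24 = 22
Result: 22:14 in UTC+2

22:14


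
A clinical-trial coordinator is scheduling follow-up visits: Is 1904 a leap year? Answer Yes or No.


Year: 1904
Divisible by 4? 1904 / 4 = 476.0 -> Yes
Divisible by 100? 1904 / 100 = 19.04 -> No
Divisible by 4 but not 100, so it IS a leap year

Yes


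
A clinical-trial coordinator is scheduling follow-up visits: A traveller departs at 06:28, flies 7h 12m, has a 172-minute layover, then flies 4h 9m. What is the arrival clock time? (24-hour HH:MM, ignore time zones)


Depart: 06:28
Leg 1: +432 min -> 13:40
Layover: +172 min -> 16:32
Leg 2: +249 min -> 20:41
Total travel: 853 minutes = 14h 13m
Arrival: 20:41

20:41


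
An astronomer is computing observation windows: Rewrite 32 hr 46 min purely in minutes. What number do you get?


Hours: 32
Extra minutes: 46
Minutes per hour: 60
Hours to minutes: 32 x 60 = 1920
Total: 1920 + 46 = 1966

1966


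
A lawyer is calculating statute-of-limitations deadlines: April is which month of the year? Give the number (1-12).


Calendar month order:
3. March
4. April <--
5. May
April is month number 4

4


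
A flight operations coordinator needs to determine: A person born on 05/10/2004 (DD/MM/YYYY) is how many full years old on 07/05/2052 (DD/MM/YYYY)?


Birth: 2004-10-05
Reference: 2052-05-07
Year difference: 2052 - 2004 = 48
Has birthday (10-05) occurred by 05-07? No
Birthday not yet reached this year -> subtract 1
Age in full years: 47

47


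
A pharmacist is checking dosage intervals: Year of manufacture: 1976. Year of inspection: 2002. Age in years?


Birth year: 1976
Current year: 2002
Age = current year - birth year
Age = 2002 - 1976 = 26

26


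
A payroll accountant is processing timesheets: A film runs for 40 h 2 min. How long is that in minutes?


Hours: 40
Minutes: 2
Convert hours to minutes: 40 x 60 = 2400
Add remaining minutes: 2400 + 2 = 2402

2402


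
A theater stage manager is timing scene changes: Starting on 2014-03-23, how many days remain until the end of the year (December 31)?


Start: March 23, 2014
End: December 31, 2014
Days left in March: 8
April: 30
May: 31
June: 30
July: 31
... plus remaining months
Sum of remaining months: 275
Total: 8 + 275 = 283

283


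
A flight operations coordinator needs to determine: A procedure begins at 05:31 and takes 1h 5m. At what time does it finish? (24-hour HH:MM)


Start time: 05:31
Adding: 1 hours 5 minutes
Minutes: 31 + 5 = 36
Hours: 5 + 1 + 0 = 6
Result: 06:36

06:36


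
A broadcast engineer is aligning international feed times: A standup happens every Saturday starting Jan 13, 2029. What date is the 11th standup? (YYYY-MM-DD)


First occurrence: 2029-01-13 (occurrence 1)
Each occurrence is 7 days after the previous.
Occurrence 11 is 10 weeks after the first.
10 weeks = 70 days
2029-01-13 + 70 days = 2029-03-24

2029-03-24


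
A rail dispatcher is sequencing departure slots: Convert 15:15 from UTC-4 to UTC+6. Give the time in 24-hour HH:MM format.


Local time: 15:15 at UTC-4 (offset -4h)
Target zone: UTC+6 (offset 6h)
Difference: 6 - (-4) = 10 hours
Calculation: 15 + (10) = 25
Wraparound: (25) mod 24 = 1
Result: 01:15

01:15


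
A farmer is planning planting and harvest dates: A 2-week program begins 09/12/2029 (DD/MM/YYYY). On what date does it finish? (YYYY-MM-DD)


Start: 2029-12-09
Weeks to add: 2
Convert to days: 2 x 7 = 14 days
Add 14 days to 2029-12-09
Result: 2029-12-23

2029-12-23


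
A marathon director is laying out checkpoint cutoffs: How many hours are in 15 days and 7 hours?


Days: 15
Extra hours: 7
Hours per day: 24
Days to hours: 15 x 24 = 360
Total: 360 + 7 = 367

367


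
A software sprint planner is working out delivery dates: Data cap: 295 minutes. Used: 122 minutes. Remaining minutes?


Total budget: 295 minutes
Time used: 122 minutes
Remaining: 295 - 122 = 173 minutes
Percent used: 41.4%
Percent remaining: 58.6%

173


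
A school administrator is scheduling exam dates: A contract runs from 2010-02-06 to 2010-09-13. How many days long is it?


Start date: 2010-02-06
End date: 2010-09-13
Feb 2010: +23 days
Mar 2010: +31 days
Apr 2010: +30 days
... (5 more months)
Total: 219 days

219


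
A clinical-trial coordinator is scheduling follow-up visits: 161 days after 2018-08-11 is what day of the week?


Start: 2018-08-11 (Saturday)
Step 1 - find target date: add 161 days
  2018-08-11 + 161 days = 2019-01-19
Step 2 - day of week:
  161 mod 7 = 0
  Saturday + 0 days -> Saturday
Result: Saturday (2019-01-19)

Saturday


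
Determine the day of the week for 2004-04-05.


Date: 2004-04-05
January 1, 2004 is a Thursday
Day of year: 96
Offset from Jan 1: 95 days
95 mod 7 = 4
Result: Monday

Monday


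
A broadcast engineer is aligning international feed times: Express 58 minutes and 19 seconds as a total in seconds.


Minutes: 58
Seconds: 19
Convert minutes to seconds: 58 x 60 = 3480
Add remaining seconds: 3480 + 19 = 3499

3499


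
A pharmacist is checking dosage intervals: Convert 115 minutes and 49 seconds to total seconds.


Minutes: 115
Extra seconds: 49
Seconds per minute: 60
Minutes to seconds: 115 x 60 = 6900
Total: 6900 + 49 = 6949

6949


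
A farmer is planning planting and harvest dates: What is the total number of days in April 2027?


Month: April
Year: 2027
April is a 30-day month
Total: 30 days

30


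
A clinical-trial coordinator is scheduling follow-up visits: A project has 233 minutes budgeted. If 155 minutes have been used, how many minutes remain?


Total budget: 233 minutes
Time used: 155 minutes
Remaining: 233 - 155 = 78 minutes
Percent used: 66.5%
Percent remaining: 33.5%

78


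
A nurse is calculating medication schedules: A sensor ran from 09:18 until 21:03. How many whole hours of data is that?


Start: 09:18
End: 21:03
Hour difference: 21 - 9 = 12 hours
Minute difference: 3 - 18 = -15 minutes
Total minutes: 705
Complete hours: 705 / 60 = 11 (remainder 45)

11


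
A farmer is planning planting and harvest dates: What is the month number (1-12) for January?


Calendar month order:
1. January <--
2. February
January is month number 1

1


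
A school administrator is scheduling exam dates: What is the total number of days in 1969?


Year: 1969
Check leap year rules:
Divisible by 4? No
1969 is not a leap year
Days: 365

365


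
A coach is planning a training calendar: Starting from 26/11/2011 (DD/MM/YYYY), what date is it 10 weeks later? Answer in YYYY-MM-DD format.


Start: 2011-11-26
Weeks to add: 10
Convert to days: 10 x 7 = 70 days
Add 70 days to 2011-11-26
Result: 2012-02-04

2012-02-04


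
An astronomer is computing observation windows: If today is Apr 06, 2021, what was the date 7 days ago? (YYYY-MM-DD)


Start: 2021-04-06
Subtracting 7 days
Days already passed in April: 6
After going back through April: 1 more days to subtract
March 2021 has 31 days, need 1
Result: 2021-03-30

2021-03-30


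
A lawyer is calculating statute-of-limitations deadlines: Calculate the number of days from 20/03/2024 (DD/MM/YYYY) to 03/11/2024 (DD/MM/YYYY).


Start date: 2024-03-20
End date: 2024-11-03
Mar 2024: +12 days
Apr 2024: +30 days
May 2024: +31 days
... (6 more months)
Total: 228 days

228


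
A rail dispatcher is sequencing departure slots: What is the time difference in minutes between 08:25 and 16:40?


Start time: 08:25 = 505 minutes from midnight
End time: 16:40 = 1000 minutes from midnight
Difference: 1000 - 505 = 495 minutes
That is 8 hours and 15 minutes

495


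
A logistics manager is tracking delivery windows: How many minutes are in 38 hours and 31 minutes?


Hours: 38
Extra minutes: 31
Minutes per hour: 60
Hours to minutes: 38 x 60 = 2280
Total: 2280 + 31 = 2311

2311


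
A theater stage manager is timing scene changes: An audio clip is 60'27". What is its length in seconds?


Minutes: 60
Seconds: 27
Convert minutes to seconds: 60 x 60 = 3600
Add remaining seconds: 3600 + 27 = 3627

3627


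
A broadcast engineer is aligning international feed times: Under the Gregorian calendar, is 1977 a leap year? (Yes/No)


Year: 1977
Divisible by 4? 1977 / 4 = 494.25 -> No
Not divisible by 4, so NOT a leap year

No


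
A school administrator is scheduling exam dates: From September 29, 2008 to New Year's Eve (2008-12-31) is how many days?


Start: September 29, 2008
End: December 31, 2008
Days left in September: 1
October: 31
November: 30
December: 31
Sum of remaining months: 92
Total: 1 + 92 = 93

93


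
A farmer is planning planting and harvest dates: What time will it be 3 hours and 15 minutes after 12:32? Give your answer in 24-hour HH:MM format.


Start time: 12:32
Adding: 3 hours 15 minutes
Minutes: 32 + 15 = 47
Hours: 12 + 3 + 0 = 15
Result: 15:47

15:47


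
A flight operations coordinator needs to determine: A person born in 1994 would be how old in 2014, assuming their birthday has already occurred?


Birth year: 1994
Current year: 2014
Age = current year - birth year
Age = 2014 - 1994 = 20

20


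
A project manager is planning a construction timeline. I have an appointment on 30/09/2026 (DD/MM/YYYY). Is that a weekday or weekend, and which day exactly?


Date: 2026-09-30
January 1, 2026 is a Thursday
Day of year: 273
Offset from Jan 1: 272 days
272 mod 7 = 6
Result: Wednesday

Wednesday


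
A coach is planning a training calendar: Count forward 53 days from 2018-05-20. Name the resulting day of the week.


Start: 2018-05-20 (Sunday)
Step 1 - find target date: add 53 days
  2018-05-20 + 53 days = 2018-07-12
Step 2 - day of week:
  53 mod 7 = 4
  Sunday + 4 days -> Thursday
Result: Thursday (2018-07-12)

Thursday


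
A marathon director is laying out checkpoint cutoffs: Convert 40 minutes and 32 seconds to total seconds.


Minutes: 40
Extra seconds: 32
Seconds per minute: 60
Minutes to seconds: 40 x 60 = 2400
Total: 2400 + 32 = 2432

2432


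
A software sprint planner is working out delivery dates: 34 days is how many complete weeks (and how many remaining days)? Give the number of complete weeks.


Total days: 34
Days per week: 7
Division: 34 / 7 = 4 remainder 6
Complete weeks: 4
Remaining days: 6

4


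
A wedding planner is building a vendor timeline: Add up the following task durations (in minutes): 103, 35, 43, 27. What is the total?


Durations: 103, 35, 43, 27
Running sum: 103
+ 35 = 138
+ 43 = 181
+ 27 = 208
Total duration: 208 minutes
That is 3 hours and 28 minutes

208


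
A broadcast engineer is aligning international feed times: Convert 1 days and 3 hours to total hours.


Days: 1
Extra hours: 3
Hours per day: 24
Days to hours: 1 x 24 = 24
Total: 24 + 3 = 27

27


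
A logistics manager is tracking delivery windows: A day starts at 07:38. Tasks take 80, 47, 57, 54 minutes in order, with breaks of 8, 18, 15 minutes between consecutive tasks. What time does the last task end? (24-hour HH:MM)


Start: 07:38 = 458 min from midnight
  after task 1 (80 min): 08:58
  after break (8 min): 09:06
  after task 2 (47 min): 09:53
  after break (18 min): 10:11
  after task 3 (57 min): 11:08
  after break (15 min): 11:23
  after task 4 (54 min): 12:17
Total elapsed: 279 minutes
End time: 12:17

12:17


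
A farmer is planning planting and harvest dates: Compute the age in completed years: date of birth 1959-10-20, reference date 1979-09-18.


Birth: 1959-10-20
Reference: 1979-09-18
Year difference: 1979 - 1959 = 20
Has birthday (10-20) occurred by 09-18? No
Birthday not yet reached this year -> subtract 1
Age in full years: 19

19


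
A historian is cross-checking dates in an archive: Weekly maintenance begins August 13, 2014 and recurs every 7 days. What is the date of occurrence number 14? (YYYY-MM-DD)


First occurrence: 2014-08-13 (occurrence 1)
Each occurrence is 7 days after the previous.
Occurrence 14 is 13 weeks after the first.
13 weeks = 91 days
2014-08-13 + 91 days = 2014-11-12

2014-11-12


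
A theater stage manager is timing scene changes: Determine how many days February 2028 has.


Month: February
Year: 2028
2028 is a leap year
February has 29 days
Total: 29 days

29


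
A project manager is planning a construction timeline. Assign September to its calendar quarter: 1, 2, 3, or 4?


Month: September (month 9)
Q1: January-March (months 1-3)
Q2: April-June (months 4-6)
Q3: July-September (months 7-9)
Q4: October-December (months 10-12)
Month 9 falls in Q3

3


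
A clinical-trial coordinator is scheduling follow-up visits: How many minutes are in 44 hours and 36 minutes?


Hours: 44
Minutes: 36
Convert hours to minutes: 44 x 60 = 2640
Add remaining minutes: 2640 + 36 = 2676

2676


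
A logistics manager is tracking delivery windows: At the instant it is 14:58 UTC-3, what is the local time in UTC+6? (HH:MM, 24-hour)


Local time: 14:58 at UTC-3 (offset -3h)
Target zone: UTC+6 (offset 6h)
Difference: 6 - (-3) = 9 hours
Calculation: 14 + (9) = 23
Result: 23:58

23:58


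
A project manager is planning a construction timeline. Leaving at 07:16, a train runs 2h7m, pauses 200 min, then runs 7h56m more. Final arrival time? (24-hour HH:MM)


Depart: 07:16
Leg 1: +127 min -> 09:23
Layover: +200 min -> 12:43
Leg 2: +476 min -> 20:39
Total travel: 803 minutes = 13h 23m
Arrival: 20:39

20:39


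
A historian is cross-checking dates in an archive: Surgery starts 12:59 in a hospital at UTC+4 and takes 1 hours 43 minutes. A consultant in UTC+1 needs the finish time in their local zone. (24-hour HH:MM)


Start: 12:59 in UTC+4
Step 1 - add duration:
  minutes: 59 + 43 = 102 (carry 1h)
  hours: 12 + 1 + 1 = 14
  end in UTC+4: 14:42
Step 2 - convert UTC+4 -> UTC+1:
  offset difference: 1 - (4) = -3 hours
  14 + (-3) = 11 -> mod 24 = 11
Result: 11:42 in UTC+1

11:42


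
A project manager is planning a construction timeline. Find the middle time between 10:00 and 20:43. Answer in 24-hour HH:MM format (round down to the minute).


Start time: 10:00 = 600 minutes from midnight
End time: 20:43 = 1243 minutes from midnight
Sum: 600 + 1243 = 1843
Midpoint: 1843 / 2 = 921 minutes
Convert: 921 / 60 = 15 hours, 21 minutes
Result: 15:21

15:21


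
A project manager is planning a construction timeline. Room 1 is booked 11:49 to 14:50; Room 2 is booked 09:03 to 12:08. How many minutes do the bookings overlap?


Interval A: [709, 890] minutes from midnight
Interval B: [543, 728] minutes from midnight
Overlap start = max(709, 543) = 709
Overlap end = min(890, 728) = 728
Overlap = 728 - 709 = 19 minutes

19


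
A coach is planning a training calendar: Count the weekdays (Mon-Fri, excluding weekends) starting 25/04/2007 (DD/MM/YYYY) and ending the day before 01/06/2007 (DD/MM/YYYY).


Start: 2007-04-25 (Wednesday)
End (exclusive): 2007-06-01 (Friday)
Total calendar days: 37
Full weeks: 37 // 7 = 5 -> 25 weekdays
Remaining 2 days starting on Wednesday:
  Wed(w), Thu(w) -> 2 weekdays
Total business days: 25 + 2 = 27

27


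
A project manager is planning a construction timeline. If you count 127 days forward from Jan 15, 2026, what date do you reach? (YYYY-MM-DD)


Start: 2026-01-15
Adding 127 days
Days remaining in January: 16
After January: 111 days still to add
February 2026: 28 days, 83 remaining
March 2026: 31 days, 52 remaining
April 2026: 30 days, 22 remaining
May 2026 has 31 days, need 22
Result: 2026-05-22

2026-05-22


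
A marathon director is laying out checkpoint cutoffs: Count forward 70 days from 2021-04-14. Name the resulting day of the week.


Start: 2021-04-14 (Wednesday)
Step 1 - find target date: add 70 days
  2021-04-14 + 70 days = 2021-06-23
Step 2 - day of week:
  70 mod 7 = 0
  Wednesday + 0 days -> Wednesday
Result: Wednesday (2021-06-23)

Wednesday


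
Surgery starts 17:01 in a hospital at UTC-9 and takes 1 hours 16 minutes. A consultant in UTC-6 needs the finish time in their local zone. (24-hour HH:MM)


Start: 17:01 in UTC-9
Step 1 - add duration:
  minutes: 1 + 16 = 17
  hours: 17 + 1 + 0 = 18
  end in UTC-9: 18:17
Step 2 - convert UTC-9 -> UTC-6:
  offset difference: -6 - (-9) = 3 hours
  18 + (3) = 21 -> mod 24 = 21
Result: 21:17 in UTC-6

21:17


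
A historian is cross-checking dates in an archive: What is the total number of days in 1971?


Year: 1971
Check leap year rules:
Divisible by 4? No
1971 is not a leap year
Days: 365

365


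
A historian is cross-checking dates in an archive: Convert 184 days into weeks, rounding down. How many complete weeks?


Total days: 184
Days per week: 7
Division: 184 / 7 = 26 remainder 2
Complete weeks: 26
Remaining days: 2

26


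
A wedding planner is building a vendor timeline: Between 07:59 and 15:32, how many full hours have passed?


Start: 07:59
End: 15:32
Hour difference: 15 - 7 = 8 hours
Minute difference: 32 - 59 = -27 minutes
Total minutes: 453
Complete hours: 453 / 60 = 7 (remainder 33)

7


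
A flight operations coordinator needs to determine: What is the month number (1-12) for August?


Calendar month order:
7. July
8. August <--
9. September
August is month number 8

8


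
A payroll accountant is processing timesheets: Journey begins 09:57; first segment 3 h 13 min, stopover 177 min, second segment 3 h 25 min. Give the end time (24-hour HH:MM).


Depart: 09:57
Leg 1: +193 min -> 13:10
Layover: +177 min -> 16:07
Leg 2: +205 min -> 19:32
Total travel: 575 minutes = 9h 35m
Arrival: 19:32

19:32


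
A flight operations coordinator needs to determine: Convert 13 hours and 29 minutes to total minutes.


Hours: 13
Extra minutes: 29
Minutes per hour: 60
Hours to minutes: 13 x 60 = 780
Total: 780 + 29 = 809

809


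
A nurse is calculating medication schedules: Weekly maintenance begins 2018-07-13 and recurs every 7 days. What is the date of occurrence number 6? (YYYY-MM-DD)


First occurrence: 2018-07-13 (occurrence 1)
Each occurrence is 7 days after the previous.
Occurrence 6 is 5 weeks after the first.
5 weeks = 35 days
2018-07-13 + 35 days = 2018-08-17

2018-08-17


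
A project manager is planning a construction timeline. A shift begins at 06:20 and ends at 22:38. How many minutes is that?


Start time: 06:20 = 380 minutes from midnight
End time: 22:38 = 1358 minutes from midnight
Difference: 1358 - 380 = 978 minutes
That is 16 hours and 18 minutes

978


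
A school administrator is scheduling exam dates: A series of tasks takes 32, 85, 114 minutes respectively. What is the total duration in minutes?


Durations: 32, 85, 114
Running sum: 32
+ 85 = 117
+ 114 = 231
Total duration: 231 minutes
That is 3 hours and 51 minutes

231


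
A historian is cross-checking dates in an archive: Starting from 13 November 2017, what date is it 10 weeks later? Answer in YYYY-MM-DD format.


Start: 2017-11-13
Weeks to add: 10
Convert to days: 10 x 7 = 70 days
Add 70 days to 2017-11-13
Result: 2018-01-22

2018-01-22


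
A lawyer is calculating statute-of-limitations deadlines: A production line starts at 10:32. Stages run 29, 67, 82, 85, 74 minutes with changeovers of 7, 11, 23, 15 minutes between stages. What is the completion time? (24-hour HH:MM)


Start: 10:32 = 632 min from midnight
  after task 1 (29 min): 11:01
  after break (7 min): 11:08
  after task 2 (67 min): 12:15
  after break (11 min): 12:26
  after task 3 (82 min): 13:48
  after break (23 min): 14:11
  after task 4 (85 min): 15:36
  after break (15 min): 15:51
  after task 5 (74 min): 17:05
Total elapsed: 393 minutes
End time: 17:05

17:05


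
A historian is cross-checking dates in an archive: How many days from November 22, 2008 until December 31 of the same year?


Start: November 22, 2008
End: December 31, 2008
Days left in November: 8
December: 31
Sum of remaining months: 31
Total: 8 + 31 = 39

39


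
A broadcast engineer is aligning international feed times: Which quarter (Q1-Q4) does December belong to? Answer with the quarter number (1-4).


Month: December (month 12)
Q1: January-March (months 1-3)
Q2: April-June (months 4-6)
Q3: July-September (months 7-9)
Q4: October-December (months 10-12)
Month 12 falls in Q4

4


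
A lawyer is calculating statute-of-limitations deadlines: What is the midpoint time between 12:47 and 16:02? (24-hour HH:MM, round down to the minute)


Start time: 12:47 = 767 minutes from midnight
End time: 16:02 = 962 minutes from midnight
Sum: 767 + 962 = 1729
Midpoint: 1729 / 2 = 864 minutes
Convert: 864 / 60 = 14 hours, 24 minutes
Result: 14:24

14:24


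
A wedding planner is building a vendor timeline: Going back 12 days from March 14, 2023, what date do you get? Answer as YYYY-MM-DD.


Start: 2023-03-14
Subtracting 12 days
Days already passed in March: 14
Result: 2023-03-02

2023-03-02


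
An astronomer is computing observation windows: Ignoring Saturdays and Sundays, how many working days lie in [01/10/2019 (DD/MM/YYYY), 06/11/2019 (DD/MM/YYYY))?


Start: 2019-10-01 (Tuesday)
End (exclusive): 2019-11-06 (Wednesday)
Total calendar days: 36
Full weeks: 36 // 7 = 5 -> 25 weekdays
Remaining 1 days starting on Tuesday:
  Tue(w) -> 1 weekdays
Total business days: 25 + 1 = 26

26


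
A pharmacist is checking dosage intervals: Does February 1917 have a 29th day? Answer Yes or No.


Year: 1917
Divisible by 4? 1917 / 4 = 479.25 -> No
Not divisible by 4, so NOT a leap year

No


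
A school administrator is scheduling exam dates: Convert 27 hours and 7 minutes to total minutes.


Hours: 27
Minutes: 7
Convert hours to minutes: 27 x 60 = 1620
Add remaining minutes: 1620 + 7 = 1627

1627


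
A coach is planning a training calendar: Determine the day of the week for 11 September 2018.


Date: 2018-09-11
January 1, 2018 is a Monday
Day of year: 254
Offset from Jan 1: 253 days
253 mod 7 = 1
Result: Tuesday

Tuesday


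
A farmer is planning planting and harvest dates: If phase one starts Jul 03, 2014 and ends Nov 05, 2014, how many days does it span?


Start date: 2014-07-03
End date: 2014-11-05
Jul 2014: +29 days
Aug 2014: +31 days
Sep 2014: +30 days
Oct 2014: +31 days
Nov 2014: +4 days
Total: 125 days

125


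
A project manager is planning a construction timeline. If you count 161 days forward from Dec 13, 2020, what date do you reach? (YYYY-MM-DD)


Start: 2020-12-13
Adding 161 days
Days remaining in December: 18
After December: 143 days still to add
January 2021: 31 days, 112 remaining
February 2021: 28 days, 84 remaining
March 2021: 31 days, 53 remaining
April 2021: 30 days, 23 remaining
Result: 2021-05-23

2021-05-23


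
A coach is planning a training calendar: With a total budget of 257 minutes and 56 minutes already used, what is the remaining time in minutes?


Total budget: 257 minutes
Time used: 56 minutes
Remaining: 257 - 56 = 201 minutes
Percent used: 21.8%
Percent remaining: 78.2%

201


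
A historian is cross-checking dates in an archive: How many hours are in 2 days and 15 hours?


Days: 2
Extra hours: 15
Hours per day: 24
Days to hours: 2 x 24 = 48
Total: 48 + 15 = 63

63


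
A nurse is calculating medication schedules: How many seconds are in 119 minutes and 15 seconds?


Minutes: 119
Extra seconds: 15
Seconds per minute: 60
Minutes to seconds: 119 x 60 = 7140
Total: 7140 + 15 = 7155

7155


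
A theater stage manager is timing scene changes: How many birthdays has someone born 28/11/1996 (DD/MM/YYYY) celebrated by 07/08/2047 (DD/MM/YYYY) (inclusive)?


Birth: 1996-11-28
Reference: 2047-08-07
Year difference: 2047 - 1996 = 51
Has birthday (11-28) occurred by 08-07? No
Birthday not yet reached this year -> subtract 1
Age in full years: 50

50


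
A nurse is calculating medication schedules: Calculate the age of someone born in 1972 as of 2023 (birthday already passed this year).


Birth year: 1972
Current year: 2023
Age = current year - birth year
Age = 2023 - 1972 = 51

51


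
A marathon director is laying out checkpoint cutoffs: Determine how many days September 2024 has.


Month: September
Year: 2024
September is a 30-day month
Total: 30 days

30


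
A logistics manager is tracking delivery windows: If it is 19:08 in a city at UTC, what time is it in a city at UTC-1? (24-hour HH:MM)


Local time: 19:08 at UTC (offset 0h)
Target zone: UTC-1 (offset -1h)
Difference: -1 - (0) = -1 hours
Calculation: 19 + (-1) = 18
Result: 18:08

18:08


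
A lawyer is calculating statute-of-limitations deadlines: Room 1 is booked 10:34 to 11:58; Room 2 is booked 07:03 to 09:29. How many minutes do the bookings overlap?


Interval A: [634, 718] minutes from midnight
Interval B: [423, 569] minutes from midnight
Overlap start = max(634, 423) = 634
Overlap end = min(718, 569) = 569
End <= start, so the intervals do not overlap: 0 minutes

0


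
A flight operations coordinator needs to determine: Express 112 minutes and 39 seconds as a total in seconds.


Minutes: 112
Seconds: 39
Convert minutes to seconds: 112 x 60 = 6720
Add remaining seconds: 6720 + 39 = 6759

6759


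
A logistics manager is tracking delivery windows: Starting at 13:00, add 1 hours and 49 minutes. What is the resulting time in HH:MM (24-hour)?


Start time: 13:00
Adding: 1 hours 49 minutes
Minutes: 0 + 49 = 49
Hours: 13 + 1 + 0 = 14
Result: 14:49

14:49


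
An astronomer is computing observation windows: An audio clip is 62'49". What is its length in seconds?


Minutes: 62
Seconds: 49
Convert minutes to seconds: 62 x 60 = 3720
Add remaining seconds: 3720 + 49 = 3769

3769


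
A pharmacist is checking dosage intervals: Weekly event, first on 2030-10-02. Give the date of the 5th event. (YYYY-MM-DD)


First occurrence: 2030-10-02 (occurrence 1)
Each occurrence is 7 days after the previous.
Occurrence 5 is 4 weeks after the first.
4 weeks = 28 days
2030-10-02 + 28 days = 2030-10-30

2030-10-30


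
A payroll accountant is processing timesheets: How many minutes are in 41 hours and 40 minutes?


Hours: 41
Extra minutes: 40
Minutes per hour: 60
Hours to minutes: 41 x 60 = 2460
Total: 2460 + 40 = 2500

2500


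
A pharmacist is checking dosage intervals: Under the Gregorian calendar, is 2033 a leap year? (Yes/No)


Year: 2033
Divisible by 4? 2033 / 4 = 508.25 -> No
Not divisible by 4, so NOT a leap year

No


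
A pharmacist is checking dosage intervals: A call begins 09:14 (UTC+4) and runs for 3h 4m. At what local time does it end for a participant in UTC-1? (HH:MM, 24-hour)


Start: 09:14 in UTC+4
Step 1 - add duration:
  minutes: 14 + 4 = 18
  hours: 9 + 3 + 0 = 12
  end in UTC+4: 12:18
Step 2 - convert UTC+4 -> UTC-1:
  offset difference: -1 - (4) = -5 hours
  12 + (-5) = 7 -> mod 24 = 7
Result: 07:18 in UTC-1

07:18


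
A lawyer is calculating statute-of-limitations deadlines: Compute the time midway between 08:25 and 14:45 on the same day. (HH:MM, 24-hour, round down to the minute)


Start time: 08:25 = 505 minutes from midnight
End time: 14:45 = 885 minutes from midnight
Sum: 505 + 885 = 1390
Midpoint: 1390 / 2 = 695 minutes
Convert: 695 / 60 = 11 hours, 35 minutes
Result: 11:35

11:35


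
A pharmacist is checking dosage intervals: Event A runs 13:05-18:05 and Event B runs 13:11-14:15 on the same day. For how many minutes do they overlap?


Interval A: [785, 1085] minutes from midnight
Interval B: [791, 855] minutes from midnight
Overlap start = max(785, 791) = 791
Overlap end = min(1085, 855) = 855
Overlap = 855 - 791 = 64 minutes

64


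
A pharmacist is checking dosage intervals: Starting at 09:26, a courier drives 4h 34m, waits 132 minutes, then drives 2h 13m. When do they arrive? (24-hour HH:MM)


Depart: 09:26
Leg 1: +274 min -> 14:00
Layover: +132 min -> 16:12
Leg 2: +133 min -> 18:25
Total travel: 539 minutes = 8h 59m
Arrival: 18:25

18:25


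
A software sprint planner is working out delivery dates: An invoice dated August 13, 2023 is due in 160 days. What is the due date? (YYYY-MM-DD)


Start: 2023-08-13
Adding 160 days
Days remaining in August: 18
After August: 142 days still to add
September 2023: 30 days, 112 remaining
October 2023: 31 days, 81 remaining
November 2023: 30 days, 51 remaining
December 2023: 31 days, 20 remaining
Result: 2024-01-20

2024-01-20


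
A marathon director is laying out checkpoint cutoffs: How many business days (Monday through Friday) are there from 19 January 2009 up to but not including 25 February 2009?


Start: 2009-01-19 (Monday)
End (exclusive): 2009-02-25 (Wednesday)
Total calendar days: 37
Full weeks: 37 // 7 = 5 -> 25 weekdays
Remaining 2 days starting on Monday:
  Mon(w), Tue(w) -> 2 weekdays
Total business days: 25 + 2 = 27

27


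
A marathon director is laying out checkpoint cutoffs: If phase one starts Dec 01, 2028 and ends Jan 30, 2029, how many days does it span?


Start date: 2028-12-01
End date: 2029-01-30
Dec 2028: +31 days
Jan 2029: +29 days
Total: 60 days

60


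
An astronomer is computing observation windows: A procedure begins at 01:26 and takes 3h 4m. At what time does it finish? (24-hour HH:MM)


Start time: 01:26
Adding: 3 hours 4 minutes
Minutes: 26 + 4 = 30
Hours: 1 + 3 + 0 = 4
Result: 04:30

04:30


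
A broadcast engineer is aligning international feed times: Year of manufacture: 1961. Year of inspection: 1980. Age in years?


Birth year: 1961
Current year: 1980
Age = current year - birth year
Age = 1980 - 1961 = 19

19


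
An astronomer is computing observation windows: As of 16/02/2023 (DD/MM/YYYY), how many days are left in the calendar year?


Start: February 16, 2023
End: December 31, 2023
Days left in February: 12
March: 31
April: 30
May: 31
June: 30
... plus remaining months
Sum of remaining months: 306
Total: 12 + 306 = 318

318


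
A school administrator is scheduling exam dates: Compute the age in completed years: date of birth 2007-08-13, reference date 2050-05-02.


Birth: 2007-08-13
Reference: 2050-05-02
Year difference: 2050 - 2007 = 43
Has birthday (08-13) occurred by 05-02? No
Birthday not yet reached this year -> subtract 1
Age in full years: 42

42


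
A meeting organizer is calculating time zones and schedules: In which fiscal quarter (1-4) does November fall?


Month: November (month 11)
Q1: January-March (months 1-3)
Q2: April-June (months 4-6)
Q3: July-September (months 7-9)
Q4: October-December (months 10-12)
Month 11 falls in Q4

4


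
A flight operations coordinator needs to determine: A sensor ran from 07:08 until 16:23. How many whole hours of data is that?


Start: 07:08
End: 16:23
Hour difference: 16 - 7 = 9 hours
Minute difference: 23 - 8 = 15 minutes
Total minutes: 555
Complete hours: 555 / 60 = 9 (remainder 15)

9


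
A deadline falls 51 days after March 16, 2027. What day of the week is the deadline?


Start: 2027-03-16 (Tuesday)
Step 1 - find target date: add 51 days
  2027-03-16 + 51 days = 2027-05-06
Step 2 - day of week:
  51 mod 7 = 2
  Tuesday + 2 days -> Thursday
Result: Thursday (2027-05-06)

Thursday
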